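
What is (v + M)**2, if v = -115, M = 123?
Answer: 64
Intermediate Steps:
(v + M)**2 = (-115 + 123)**2 = 8**2 = 64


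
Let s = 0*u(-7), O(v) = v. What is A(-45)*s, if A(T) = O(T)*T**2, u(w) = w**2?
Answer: 0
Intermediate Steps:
A(T) = T**3 (A(T) = T*T**2 = T**3)
s = 0 (s = 0*(-7)**2 = 0*49 = 0)
A(-45)*s = (-45)**3*0 = -91125*0 = 0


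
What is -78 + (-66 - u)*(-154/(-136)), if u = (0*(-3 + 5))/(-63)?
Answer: -5193/34 ≈ -152.74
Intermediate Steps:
u = 0 (u = (0*2)*(-1/63) = 0*(-1/63) = 0)
-78 + (-66 - u)*(-154/(-136)) = -78 + (-66 - 1*0)*(-154/(-136)) = -78 + (-66 + 0)*(-154*(-1/136)) = -78 - 66*77/68 = -78 - 2541/34 = -5193/34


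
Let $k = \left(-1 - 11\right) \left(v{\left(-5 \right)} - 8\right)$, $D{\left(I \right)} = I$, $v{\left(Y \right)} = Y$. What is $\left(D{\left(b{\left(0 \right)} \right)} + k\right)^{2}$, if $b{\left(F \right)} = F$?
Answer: $24336$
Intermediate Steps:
$k = 156$ ($k = \left(-1 - 11\right) \left(-5 - 8\right) = \left(-12\right) \left(-13\right) = 156$)
$\left(D{\left(b{\left(0 \right)} \right)} + k\right)^{2} = \left(0 + 156\right)^{2} = 156^{2} = 24336$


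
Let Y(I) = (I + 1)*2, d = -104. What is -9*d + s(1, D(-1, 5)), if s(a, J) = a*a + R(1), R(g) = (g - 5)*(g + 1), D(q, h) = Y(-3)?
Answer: 929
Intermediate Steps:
Y(I) = 2 + 2*I (Y(I) = (1 + I)*2 = 2 + 2*I)
D(q, h) = -4 (D(q, h) = 2 + 2*(-3) = 2 - 6 = -4)
R(g) = (1 + g)*(-5 + g) (R(g) = (-5 + g)*(1 + g) = (1 + g)*(-5 + g))
s(a, J) = -8 + a**2 (s(a, J) = a*a + (-5 + 1**2 - 4*1) = a**2 + (-5 + 1 - 4) = a**2 - 8 = -8 + a**2)
-9*d + s(1, D(-1, 5)) = -9*(-104) + (-8 + 1**2) = 936 + (-8 + 1) = 936 - 7 = 929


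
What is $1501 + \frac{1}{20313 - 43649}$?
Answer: $\frac{35027335}{23336} \approx 1501.0$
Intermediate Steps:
$1501 + \frac{1}{20313 - 43649} = 1501 + \frac{1}{-23336} = 1501 - \frac{1}{23336} = \frac{35027335}{23336}$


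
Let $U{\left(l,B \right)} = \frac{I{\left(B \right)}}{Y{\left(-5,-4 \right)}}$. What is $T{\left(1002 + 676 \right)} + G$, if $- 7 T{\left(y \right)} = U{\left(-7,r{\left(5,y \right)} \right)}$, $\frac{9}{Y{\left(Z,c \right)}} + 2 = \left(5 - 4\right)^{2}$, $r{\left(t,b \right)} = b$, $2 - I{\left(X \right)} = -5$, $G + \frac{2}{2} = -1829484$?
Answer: $- \frac{16465364}{9} \approx -1.8295 \cdot 10^{6}$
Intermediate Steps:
$G = -1829485$ ($G = -1 - 1829484 = -1829485$)
$I{\left(X \right)} = 7$ ($I{\left(X \right)} = 2 - -5 = 2 + 5 = 7$)
$Y{\left(Z,c \right)} = -9$ ($Y{\left(Z,c \right)} = \frac{9}{-2 + \left(5 - 4\right)^{2}} = \frac{9}{-2 + 1^{2}} = \frac{9}{-2 + 1} = \frac{9}{-1} = 9 \left(-1\right) = -9$)
$U{\left(l,B \right)} = - \frac{7}{9}$ ($U{\left(l,B \right)} = \frac{7}{-9} = 7 \left(- \frac{1}{9}\right) = - \frac{7}{9}$)
$T{\left(y \right)} = \frac{1}{9}$ ($T{\left(y \right)} = \left(- \frac{1}{7}\right) \left(- \frac{7}{9}\right) = \frac{1}{9}$)
$T{\left(1002 + 676 \right)} + G = \frac{1}{9} - 1829485 = - \frac{16465364}{9}$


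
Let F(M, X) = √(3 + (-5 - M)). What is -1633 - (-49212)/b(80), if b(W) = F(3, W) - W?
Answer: -959755/427 - 16404*I*√5/2135 ≈ -2247.7 - 17.181*I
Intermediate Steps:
F(M, X) = √(-2 - M)
b(W) = -W + I*√5 (b(W) = √(-2 - 1*3) - W = √(-2 - 3) - W = √(-5) - W = I*√5 - W = -W + I*√5)
-1633 - (-49212)/b(80) = -1633 - (-49212)/(-1*80 + I*√5) = -1633 - (-49212)/(-80 + I*√5) = -1633 + 49212/(-80 + I*√5)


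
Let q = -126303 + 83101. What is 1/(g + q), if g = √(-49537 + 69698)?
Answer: -43202/1866392643 - √20161/1866392643 ≈ -2.3223e-5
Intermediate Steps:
g = √20161 ≈ 141.99
q = -43202
1/(g + q) = 1/(√20161 - 43202) = 1/(-43202 + √20161)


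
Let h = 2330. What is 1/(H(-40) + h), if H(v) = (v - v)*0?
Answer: 1/2330 ≈ 0.00042918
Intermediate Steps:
H(v) = 0 (H(v) = 0*0 = 0)
1/(H(-40) + h) = 1/(0 + 2330) = 1/2330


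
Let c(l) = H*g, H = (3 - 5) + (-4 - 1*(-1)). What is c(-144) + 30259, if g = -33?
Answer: 30424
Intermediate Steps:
H = -5 (H = -2 + (-4 + 1) = -2 - 3 = -5)
c(l) = 165 (c(l) = -5*(-33) = 165)
c(-144) + 30259 = 165 + 30259 = 30424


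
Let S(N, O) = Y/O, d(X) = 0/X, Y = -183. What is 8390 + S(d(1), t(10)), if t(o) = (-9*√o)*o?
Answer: 8390 + 61*√10/300 ≈ 8390.6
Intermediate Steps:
d(X) = 0
t(o) = -9*o^(3/2)
S(N, O) = -183/O
8390 + S(d(1), t(10)) = 8390 - 183*(-√10/900) = 8390 - (-61)*√10/300 = 8390 + 61*√10/300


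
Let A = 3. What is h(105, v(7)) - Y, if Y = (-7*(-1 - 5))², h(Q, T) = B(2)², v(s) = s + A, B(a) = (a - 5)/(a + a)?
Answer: -28215/16 ≈ -1763.4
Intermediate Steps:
B(a) = (-5 + a)/(2*a) (B(a) = (-5 + a)/((2*a)) = (-5 + a)*(1/(2*a)) = (-5 + a)/(2*a))
v(s) = 3 + s (v(s) = s + 3 = 3 + s)
h(Q, T) = 9/16 (h(Q, T) = ((½)*(-5 + 2)/2)² = ((½)*(½)*(-3))² = (-¾)² = 9/16)
Y = 1764 (Y = (-7*(-6))² = 42² = 1764)
h(105, v(7)) - Y = 9/16 - 1*1764 = 9/16 - 1764 = -28215/16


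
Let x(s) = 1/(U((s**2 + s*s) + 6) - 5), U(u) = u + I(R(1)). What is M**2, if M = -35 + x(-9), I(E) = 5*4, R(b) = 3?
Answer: 41011216/33489 ≈ 1224.6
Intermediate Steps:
I(E) = 20
U(u) = 20 + u (U(u) = u + 20 = 20 + u)
x(s) = 1/(21 + 2*s**2) (x(s) = 1/((20 + ((s**2 + s*s) + 6)) - 5) = 1/((20 + ((s**2 + s**2) + 6)) - 5) = 1/((20 + (2*s**2 + 6)) - 5) = 1/((20 + (6 + 2*s**2)) - 5) = 1/((26 + 2*s**2) - 5) = 1/(21 + 2*s**2))
M = -6404/183 (M = -35 + 1/(21 + 2*(-9)**2) = -35 + 1/(21 + 2*81) = -35 + 1/(21 + 162) = -35 + 1/183 = -6404/183 ≈ -34.995)
M**2 = (-6404/183)**2 = 41011216/33489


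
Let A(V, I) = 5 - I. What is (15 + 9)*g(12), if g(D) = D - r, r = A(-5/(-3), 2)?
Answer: 216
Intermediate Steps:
r = 3 (r = 5 - 1*2 = 5 - 2 = 3)
g(D) = -3 + D (g(D) = D - 1*3 = D - 3 = -3 + D)
(15 + 9)*g(12) = (15 + 9)*(-3 + 12) = 24*9 = 216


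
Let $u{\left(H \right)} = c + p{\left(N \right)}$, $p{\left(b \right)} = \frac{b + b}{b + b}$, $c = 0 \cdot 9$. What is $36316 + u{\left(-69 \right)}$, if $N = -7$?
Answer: $36317$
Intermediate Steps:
$c = 0$
$p{\left(b \right)} = 1$ ($p{\left(b \right)} = \frac{2 b}{2 b} = 2 b \frac{1}{2 b} = 1$)
$u{\left(H \right)} = 1$ ($u{\left(H \right)} = 0 + 1 = 1$)
$36316 + u{\left(-69 \right)} = 36316 + 1 = 36317$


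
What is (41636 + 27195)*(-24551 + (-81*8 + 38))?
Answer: -1731856791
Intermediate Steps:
(41636 + 27195)*(-24551 + (-81*8 + 38)) = 68831*(-24551 + (-648 + 38)) = 68831*(-24551 - 610) = 68831*(-25161) = -1731856791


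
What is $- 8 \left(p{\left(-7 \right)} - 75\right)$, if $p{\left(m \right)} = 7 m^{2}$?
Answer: $-2144$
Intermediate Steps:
$- 8 \left(p{\left(-7 \right)} - 75\right) = - 8 \left(7 \left(-7\right)^{2} - 75\right) = - 8 \left(7 \cdot 49 - 75\right) = - 8 \left(343 - 75\right) = \left(-8\right) 268 = -2144$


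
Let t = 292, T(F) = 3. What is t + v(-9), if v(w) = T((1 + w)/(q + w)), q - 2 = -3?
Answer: 295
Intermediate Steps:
q = -1 (q = 2 - 3 = -1)
v(w) = 3
t + v(-9) = 292 + 3 = 295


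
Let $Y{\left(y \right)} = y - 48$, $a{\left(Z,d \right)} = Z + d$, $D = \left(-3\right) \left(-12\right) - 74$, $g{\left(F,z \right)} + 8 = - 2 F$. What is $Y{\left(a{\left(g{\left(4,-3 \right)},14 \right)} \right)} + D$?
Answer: $-88$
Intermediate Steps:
$g{\left(F,z \right)} = -8 - 2 F$
$D = -38$ ($D = 36 - 74 = -38$)
$Y{\left(y \right)} = -48 + y$
$Y{\left(a{\left(g{\left(4,-3 \right)},14 \right)} \right)} + D = \left(-48 + \left(\left(-8 - 8\right) + 14\right)\right) - 38 = \left(-48 + \left(-16 + 14\right)\right) - 38 = \left(-48 - 2\right) - 38 = -50 - 38 = -88$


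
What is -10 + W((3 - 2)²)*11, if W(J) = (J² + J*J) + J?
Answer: 23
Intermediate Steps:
W(J) = J + 2*J² (W(J) = (J² + J²) + J = 2*J² + J = J + 2*J²)
-10 + W((3 - 2)²)*11 = -10 + ((3 - 2)²*(1 + 2*(3 - 2)²))*11 = -10 + (1²*(1 + 2*1²))*11 = -10 + (1*(1 + 2*1))*11 = -10 + (1*(1 + 2))*11 = -10 + (1*3)*11 = -10 + 3*11 = -10 + 33 = 23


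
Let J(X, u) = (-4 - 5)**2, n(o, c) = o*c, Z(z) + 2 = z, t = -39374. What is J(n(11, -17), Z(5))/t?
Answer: -81/39374 ≈ -0.0020572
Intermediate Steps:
Z(z) = -2 + z
n(o, c) = c*o
J(X, u) = 81 (J(X, u) = (-9)**2 = 81)
J(n(11, -17), Z(5))/t = 81/(-39374) = 81*(-1/39374) = -81/39374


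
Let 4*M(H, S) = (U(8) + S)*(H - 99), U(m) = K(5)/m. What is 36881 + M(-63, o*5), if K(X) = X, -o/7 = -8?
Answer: 408251/16 ≈ 25516.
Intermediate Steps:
o = 56 (o = -7*(-8) = 56)
U(m) = 5/m
M(H, S) = (-99 + H)*(5/8 + S)/4 (M(H, S) = ((5/8 + S)*(H - 99))/4 = ((5*(⅛) + S)*(-99 + H))/4 = ((5/8 + S)*(-99 + H))/4 = ((-99 + H)*(5/8 + S))/4 = (-99 + H)*(5/8 + S)/4)
36881 + M(-63, o*5) = 36881 + (-495/32 - 1386*5 + (5/32)*(-63) + (¼)*(-63)*(56*5)) = 36881 + (-495/32 - 99/4*280 - 315/32 + (¼)*(-63)*280) = 36881 + (-495/32 - 6930 - 315/32 - 4410) = 36881 - 181845/16 = 408251/16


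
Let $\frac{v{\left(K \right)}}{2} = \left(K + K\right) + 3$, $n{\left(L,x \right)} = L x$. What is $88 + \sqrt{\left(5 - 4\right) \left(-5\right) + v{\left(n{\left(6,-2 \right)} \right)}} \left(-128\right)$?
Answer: $88 - 128 i \sqrt{47} \approx 88.0 - 877.52 i$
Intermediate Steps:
$v{\left(K \right)} = 6 + 4 K$ ($v{\left(K \right)} = 2 \left(\left(K + K\right) + 3\right) = 2 \left(2 K + 3\right) = 2 \left(3 + 2 K\right) = 6 + 4 K$)
$88 + \sqrt{\left(5 - 4\right) \left(-5\right) + v{\left(n{\left(6,-2 \right)} \right)}} \left(-128\right) = 88 + \sqrt{\left(5 - 4\right) \left(-5\right) + \left(6 + 4 \cdot 6 \left(-2\right)\right)} \left(-128\right) = 88 + \sqrt{1 \left(-5\right) + \left(6 + 4 \left(-12\right)\right)} \left(-128\right) = 88 + \sqrt{-5 + \left(6 - 48\right)} \left(-128\right) = 88 + \sqrt{-5 - 42} \left(-128\right) = 88 + \sqrt{-47} \left(-128\right) = 88 + i \sqrt{47} \left(-128\right) = 88 - 128 i \sqrt{47}$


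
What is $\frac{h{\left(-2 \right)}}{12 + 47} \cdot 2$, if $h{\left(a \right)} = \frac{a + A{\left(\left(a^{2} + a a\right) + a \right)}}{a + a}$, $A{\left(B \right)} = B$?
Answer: $- \frac{2}{59} \approx -0.033898$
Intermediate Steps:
$h{\left(a \right)} = \frac{2 a + 2 a^{2}}{2 a}$ ($h{\left(a \right)} = \frac{a + \left(\left(a^{2} + a a\right) + a\right)}{a + a} = \frac{a + \left(\left(a^{2} + a^{2}\right) + a\right)}{2 a} = \left(a + \left(2 a^{2} + a\right)\right) \frac{1}{2 a} = \left(a + \left(a + 2 a^{2}\right)\right) \frac{1}{2 a} = \left(2 a + 2 a^{2}\right) \frac{1}{2 a} = \frac{2 a + 2 a^{2}}{2 a}$)
$\frac{h{\left(-2 \right)}}{12 + 47} \cdot 2 = \frac{1 - 2}{12 + 47} \cdot 2 = - \frac{1}{59} \cdot 2 = \left(-1\right) \frac{1}{59} \cdot 2 = \left(- \frac{1}{59}\right) 2 = - \frac{2}{59}$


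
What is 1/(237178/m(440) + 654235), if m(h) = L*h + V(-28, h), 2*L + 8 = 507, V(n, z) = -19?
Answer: 109761/71809725013 ≈ 1.5285e-6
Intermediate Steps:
L = 499/2 (L = -4 + (½)*507 = -4 + 507/2 = 499/2 ≈ 249.50)
m(h) = -19 + 499*h/2 (m(h) = 499*h/2 - 19 = -19 + 499*h/2)
1/(237178/m(440) + 654235) = 1/(237178/(-19 + (499/2)*440) + 654235) = 1/(237178/(-19 + 109780) + 654235) = 1/(237178/109761 + 654235) = 1/(71809725013/109761) = 109761/71809725013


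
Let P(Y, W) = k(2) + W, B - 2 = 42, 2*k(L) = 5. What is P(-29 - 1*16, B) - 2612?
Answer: -5131/2 ≈ -2565.5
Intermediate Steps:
k(L) = 5/2 (k(L) = (½)*5 = 5/2)
B = 44 (B = 2 + 42 = 44)
P(Y, W) = 5/2 + W
P(-29 - 1*16, B) - 2612 = (5/2 + 44) - 2612 = 93/2 - 2612 = -5131/2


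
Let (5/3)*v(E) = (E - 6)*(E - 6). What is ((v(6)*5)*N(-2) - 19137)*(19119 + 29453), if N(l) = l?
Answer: -929522364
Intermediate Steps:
v(E) = 3*(-6 + E)²/5 (v(E) = 3*((E - 6)*(E - 6))/5 = 3*((-6 + E)*(-6 + E))/5 = 3*(-6 + E)²/5)
((v(6)*5)*N(-2) - 19137)*(19119 + 29453) = (((3*(-6 + 6)²/5)*5)*(-2) - 19137)*(19119 + 29453) = ((((⅗)*0²)*5)*(-2) - 19137)*48572 = ((((⅗)*0)*5)*(-2) - 19137)*48572 = ((0*5)*(-2) - 19137)*48572 = (0*(-2) - 19137)*48572 = (0 - 19137)*48572 = -19137*48572 = -929522364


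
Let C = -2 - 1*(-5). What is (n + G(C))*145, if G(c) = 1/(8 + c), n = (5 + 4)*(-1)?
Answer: -14210/11 ≈ -1291.8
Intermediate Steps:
C = 3 (C = -2 + 5 = 3)
n = -9 (n = 9*(-1) = -9)
(n + G(C))*145 = (-9 + 1/(8 + 3))*145 = (-9 + 1/11)*145 = -98/11*145 = -14210/11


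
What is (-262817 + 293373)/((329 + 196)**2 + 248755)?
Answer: 7639/131095 ≈ 0.058271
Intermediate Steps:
(-262817 + 293373)/((329 + 196)**2 + 248755) = 30556/(525**2 + 248755) = 30556/(275625 + 248755) = 30556/524380 = 30556*(1/524380) = 7639/131095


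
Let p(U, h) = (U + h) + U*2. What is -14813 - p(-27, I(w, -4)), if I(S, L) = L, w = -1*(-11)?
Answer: -14728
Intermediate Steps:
w = 11
p(U, h) = h + 3*U (p(U, h) = (U + h) + 2*U = h + 3*U)
-14813 - p(-27, I(w, -4)) = -14813 - (-4 + 3*(-27)) = -14813 - (-4 - 81) = -14813 - 1*(-85) = -14813 + 85 = -14728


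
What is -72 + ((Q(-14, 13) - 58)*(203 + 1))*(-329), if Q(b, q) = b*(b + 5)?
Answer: -4563960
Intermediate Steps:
Q(b, q) = b*(5 + b)
-72 + ((Q(-14, 13) - 58)*(203 + 1))*(-329) = -72 + ((-14*(5 - 14) - 58)*(203 + 1))*(-329) = -72 + ((-14*(-9) - 58)*204)*(-329) = -72 + ((126 - 58)*204)*(-329) = -72 + (68*204)*(-329) = -72 + 13872*(-329) = -72 - 4563888 = -4563960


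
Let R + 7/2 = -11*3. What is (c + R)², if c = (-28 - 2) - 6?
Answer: 21025/4 ≈ 5256.3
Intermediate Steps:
c = -36 (c = -30 - 6 = -36)
R = -73/2 (R = -7/2 - 11*3 = -7/2 - 33 = -73/2 ≈ -36.500)
(c + R)² = (-36 - 73/2)² = (-145/2)² = 21025/4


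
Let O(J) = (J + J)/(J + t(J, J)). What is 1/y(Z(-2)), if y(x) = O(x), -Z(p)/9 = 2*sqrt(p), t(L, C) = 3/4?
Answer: 1/2 + I*sqrt(2)/96 ≈ 0.5 + 0.014731*I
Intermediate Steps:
t(L, C) = 3/4 (t(L, C) = 3*(1/4) = 3/4)
O(J) = 2*J/(3/4 + J) (O(J) = (J + J)/(J + 3/4) = (2*J)/(3/4 + J) = 2*J/(3/4 + J))
Z(p) = -18*sqrt(p)
y(x) = 8*x/(3 + 4*x)
1/y(Z(-2)) = 1/(8*(-18*I*sqrt(2))/(3 + 4*(-18*I*sqrt(2)))) = 1/(8*(-18*I*sqrt(2))/(3 - 72*I*sqrt(2))) = 1/(-144*I*sqrt(2)/(3 - 72*I*sqrt(2))) = I*sqrt(2)*(3 - 72*I*sqrt(2))/288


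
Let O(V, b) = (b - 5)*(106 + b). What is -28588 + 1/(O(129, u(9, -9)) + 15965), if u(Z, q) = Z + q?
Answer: -441255779/15435 ≈ -28588.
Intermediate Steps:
O(V, b) = (-5 + b)*(106 + b)
-28588 + 1/(O(129, u(9, -9)) + 15965) = -28588 + 1/((-530 + (9 - 9)² + 101*(9 - 9)) + 15965) = -28588 + 1/((-530 + 0² + 101*0) + 15965) = -28588 + 1/((-530 + 0 + 0) + 15965) = -28588 + 1/(-530 + 15965) = -28588 + 1/15435 = -441255779/15435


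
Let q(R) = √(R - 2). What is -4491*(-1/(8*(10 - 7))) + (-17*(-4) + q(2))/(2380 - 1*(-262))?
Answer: 1977809/10568 ≈ 187.15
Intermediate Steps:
q(R) = √(-2 + R)
-4491*(-1/(8*(10 - 7))) + (-17*(-4) + q(2))/(2380 - 1*(-262)) = -4491*(-1/(8*(10 - 7))) + (-17*(-4) + √(-2 + 2))/(2380 - 1*(-262)) = -4491/(3*(-8)) + (68 + √0)/(2380 + 262) = -4491/(-24) + (68 + 0)/2642 = -4491*(-1/24) + 68*(1/2642) = 1497/8 + 34/1321 = 1977809/10568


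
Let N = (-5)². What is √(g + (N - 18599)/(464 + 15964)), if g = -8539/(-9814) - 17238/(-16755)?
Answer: 64*√1735737662003415/3042021045 ≈ 0.87652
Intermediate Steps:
N = 25
g = 104081559/54811190 (g = -8539*(-1/9814) - 17238*(-1/16755) = 8539/9814 + 5746/5585 = 104081559/54811190 ≈ 1.8989)
√(g + (N - 18599)/(464 + 15964)) = √(104081559/54811190 + (25 - 18599)/(464 + 15964)) = √(104081559/54811190 - 18574/16428) = √(104081559/54811190 - 18574*1/16428) = √(104081559/54811190 - 251/222) = √(2337124352/3042021045) = 64*√1735737662003415/3042021045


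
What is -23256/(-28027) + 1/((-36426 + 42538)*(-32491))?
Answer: 4618292545925/5565741570784 ≈ 0.82977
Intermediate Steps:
-23256/(-28027) + 1/((-36426 + 42538)*(-32491)) = -23256*(-1/28027) - 1/32491/6112 = 23256/28027 + (1/6112)*(-1/32491) = 23256/28027 - 1/198584992 = 4618292545925/5565741570784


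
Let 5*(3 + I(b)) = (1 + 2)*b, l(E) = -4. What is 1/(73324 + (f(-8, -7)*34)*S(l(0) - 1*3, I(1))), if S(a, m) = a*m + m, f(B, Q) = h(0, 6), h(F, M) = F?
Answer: 1/73324 ≈ 1.3638e-5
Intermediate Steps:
f(B, Q) = 0
I(b) = -3 + 3*b/5 (I(b) = -3 + ((1 + 2)*b)/5 = -3 + (3*b)/5 = -3 + 3*b/5)
S(a, m) = m + a*m
1/(73324 + (f(-8, -7)*34)*S(l(0) - 1*3, I(1))) = 1/(73324 + (0*34)*((-3 + (3/5)*1)*(1 + (-4 - 1*3)))) = 1/(73324 + 0*((-3 + 3/5)*(1 + (-4 - 3)))) = 1/(73324 + 0*(-12*(1 - 7)/5)) = 1/(73324 + 0*(-12/5*(-6))) = 1/(73324 + 0*(72/5)) = 1/(73324 + 0) = 1/73324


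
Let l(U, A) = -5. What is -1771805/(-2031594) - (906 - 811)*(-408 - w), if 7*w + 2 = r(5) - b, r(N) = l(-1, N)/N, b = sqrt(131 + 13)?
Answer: 7722950215/200298 ≈ 38557.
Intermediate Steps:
b = 12 (b = sqrt(144) = 12)
r(N) = -5/N
w = -15/7 (w = -2/7 + (-5/5 - 1*12)/7 = -2/7 + (-5*1/5 - 12)/7 = -2/7 + (-1 - 12)/7 = -2/7 + (1/7)*(-13) = -2/7 - 13/7 = -15/7 ≈ -2.1429)
-1771805/(-2031594) - (906 - 811)*(-408 - w) = -1771805/(-2031594) - (906 - 811)*(-408 - 1*(-15/7)) = -1771805*(-1/2031594) - 95*(-408 + 15/7) = 24955/28614 - 95*(-2841)/7 = 24955/28614 - 1*(-269895/7) = 24955/28614 + 269895/7 = 7722950215/200298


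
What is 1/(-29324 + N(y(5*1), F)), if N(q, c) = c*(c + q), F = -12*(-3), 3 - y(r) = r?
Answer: -1/28100 ≈ -3.5587e-5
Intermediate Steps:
y(r) = 3 - r
F = 36
1/(-29324 + N(y(5*1), F)) = 1/(-29324 + 36*(36 + (3 - 5))) = 1/(-29324 + 36*(36 - 2)) = 1/(-29324 + 36*34) = 1/(-29324 + 1224) = 1/(-28100) = -1/28100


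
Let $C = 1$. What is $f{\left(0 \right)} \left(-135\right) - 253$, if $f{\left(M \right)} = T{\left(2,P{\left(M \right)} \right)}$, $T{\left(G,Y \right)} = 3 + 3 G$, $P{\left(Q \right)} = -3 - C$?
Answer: $-1468$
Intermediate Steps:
$P{\left(Q \right)} = -4$ ($P{\left(Q \right)} = -3 - 1 = -4$)
$f{\left(M \right)} = 9$ ($f{\left(M \right)} = 3 + 3 \cdot 2 = 3 + 6 = 9$)
$f{\left(0 \right)} \left(-135\right) - 253 = 9 \left(-135\right) - 253 = -1215 - 253 = -1468$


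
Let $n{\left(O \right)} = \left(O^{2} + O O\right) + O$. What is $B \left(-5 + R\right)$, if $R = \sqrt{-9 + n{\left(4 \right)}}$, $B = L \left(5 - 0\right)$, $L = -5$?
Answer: $125 - 75 \sqrt{3} \approx -4.9038$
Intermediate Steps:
$B = -25$ ($B = - 5 \left(5 - 0\right) = - 5 \left(5 + 0\right) = \left(-5\right) 5 = -25$)
$n{\left(O \right)} = O + 2 O^{2}$ ($n{\left(O \right)} = \left(O^{2} + O^{2}\right) + O = 2 O^{2} + O = O + 2 O^{2}$)
$R = 3 \sqrt{3}$ ($R = \sqrt{-9 + 4 \left(1 + 2 \cdot 4\right)} = \sqrt{-9 + 4 \left(1 + 8\right)} = \sqrt{-9 + 4 \cdot 9} = \sqrt{-9 + 36} = \sqrt{27} = 3 \sqrt{3} \approx 5.1962$)
$B \left(-5 + R\right) = - 25 \left(-5 + 3 \sqrt{3}\right) = 125 - 75 \sqrt{3}$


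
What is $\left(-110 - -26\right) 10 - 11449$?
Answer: $-12289$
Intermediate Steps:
$\left(-110 - -26\right) 10 - 11449 = \left(-110 + 26\right) 10 - 11449 = \left(-84\right) 10 - 11449 = -840 - 11449 = -12289$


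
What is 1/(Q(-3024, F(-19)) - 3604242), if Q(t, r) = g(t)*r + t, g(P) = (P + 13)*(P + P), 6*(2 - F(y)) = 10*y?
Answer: 1/609480510 ≈ 1.6407e-9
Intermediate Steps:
F(y) = 2 - 5*y/3
g(P) = 2*P*(13 + P) (g(P) = (13 + P)*(2*P) = 2*P*(13 + P))
Q(t, r) = t + 2*r*t*(13 + t) (Q(t, r) = (2*t*(13 + t))*r + t = 2*r*t*(13 + t) + t = t + 2*r*t*(13 + t))
1/(Q(-3024, F(-19)) - 3604242) = 1/(-3024*(1 + 2*(2 - 5/3*(-19))*(13 - 3024)) - 3604242) = 1/(-3024*(1 + 2*(2 + 95/3)*(-3011)) - 3604242) = 1/(-3024*(1 + 2*(101/3)*(-3011)) - 3604242) = 1/(-3024*(1 - 608222/3) - 3604242) = 1/(-3024*(-608219/3) - 3604242) = 1/(613084752 - 3604242) = 1/609480510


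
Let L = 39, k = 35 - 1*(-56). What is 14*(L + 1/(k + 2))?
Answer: 50792/93 ≈ 546.15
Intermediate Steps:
k = 91 (k = 35 + 56 = 91)
14*(L + 1/(k + 2)) = 14*(39 + 1/(91 + 2)) = 14*(39 + 1/93) = 14*(3628/93) = 50792/93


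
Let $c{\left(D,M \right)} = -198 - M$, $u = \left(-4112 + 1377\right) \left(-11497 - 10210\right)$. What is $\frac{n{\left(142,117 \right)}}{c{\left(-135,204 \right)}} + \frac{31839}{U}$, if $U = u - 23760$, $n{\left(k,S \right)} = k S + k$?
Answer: $- \frac{497185046891}{11928321885} \approx -41.681$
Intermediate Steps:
$n{\left(k,S \right)} = k + S k$ ($n{\left(k,S \right)} = S k + k = k + S k$)
$u = 59368645$ ($u = \left(-2735\right) \left(-21707\right) = 59368645$)
$U = 59344885$ ($U = 59368645 - 23760 = 59344885$)
$\frac{n{\left(142,117 \right)}}{c{\left(-135,204 \right)}} + \frac{31839}{U} = \frac{142 \left(1 + 117\right)}{-198 - 204} + \frac{31839}{59344885} = \frac{142 \cdot 118}{-198 - 204} + 31839 \cdot \frac{1}{59344885} = \frac{16756}{-402} + \frac{31839}{59344885} = 16756 \left(- \frac{1}{402}\right) + \frac{31839}{59344885} = - \frac{8378}{201} + \frac{31839}{59344885} = - \frac{497185046891}{11928321885}$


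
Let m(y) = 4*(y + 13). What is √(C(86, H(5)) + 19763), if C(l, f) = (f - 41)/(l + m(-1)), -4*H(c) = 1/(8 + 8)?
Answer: √22710971642/1072 ≈ 140.58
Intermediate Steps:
H(c) = -1/64 (H(c) = -1/(4*(8 + 8)) = -¼/16 = -¼*1/16 = -1/64)
m(y) = 52 + 4*y (m(y) = 4*(13 + y) = 52 + 4*y)
C(l, f) = (-41 + f)/(48 + l) (C(l, f) = (f - 41)/(l + (52 + 4*(-1))) = (-41 + f)/(l + (52 - 4)) = (-41 + f)/(l + 48) = (-41 + f)/(48 + l))
√(C(86, H(5)) + 19763) = √((-41 - 1/64)/(48 + 86) + 19763) = √(-2625/64/134 + 19763) = √((1/134)*(-2625/64) + 19763) = √(-2625/8576 + 19763) = √(169484863/8576) = √22710971642/1072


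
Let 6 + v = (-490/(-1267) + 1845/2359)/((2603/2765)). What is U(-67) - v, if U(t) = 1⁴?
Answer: 914291712/158775191 ≈ 5.7584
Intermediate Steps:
U(t) = 1
v = -755516521/158775191 (v = -6 + (-490/(-1267) + 1845/2359)/((2603/2765)) = -6 + (-490*(-1/1267) + 1845*(1/2359))/((2603*(1/2765))) = -6 + (70/181 + 1845/2359)/(2603/2765) = -6 + (499075/426979)*(2765/2603) = -6 + 197134625/158775191 = -755516521/158775191 ≈ -4.7584)
U(-67) - v = 1 - 1*(-755516521/158775191) = 1 + 755516521/158775191 = 914291712/158775191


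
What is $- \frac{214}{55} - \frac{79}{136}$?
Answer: $- \frac{33449}{7480} \approx -4.4718$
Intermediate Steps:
$- \frac{214}{55} - \frac{79}{136} = - \frac{33449}{7480}$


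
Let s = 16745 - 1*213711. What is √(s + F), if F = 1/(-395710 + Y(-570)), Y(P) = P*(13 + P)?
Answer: I*√301277637588155/39110 ≈ 443.81*I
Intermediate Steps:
s = -196966 (s = 16745 - 213711 = -196966)
F = -1/78220 (F = 1/(-395710 - 570*(13 - 570)) = 1/(-395710 - 570*(-557)) = 1/(-395710 + 317490) = 1/(-78220) = -1/78220 ≈ -1.2784e-5)
√(s + F) = √(-196966 - 1/78220) = √(-15406680521/78220) = I*√301277637588155/39110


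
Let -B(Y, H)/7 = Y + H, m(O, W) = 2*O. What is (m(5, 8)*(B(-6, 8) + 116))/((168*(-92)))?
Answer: -85/1288 ≈ -0.065994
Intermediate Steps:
B(Y, H) = -7*H - 7*Y (B(Y, H) = -7*(Y + H) = -7*(H + Y) = -7*H - 7*Y)
(m(5, 8)*(B(-6, 8) + 116))/((168*(-92))) = ((2*5)*((-7*8 - 7*(-6)) + 116))/((168*(-92))) = (10*((-56 + 42) + 116))/(-15456) = (10*(-14 + 116))*(-1/15456) = (10*102)*(-1/15456) = 1020*(-1/15456) = -85/1288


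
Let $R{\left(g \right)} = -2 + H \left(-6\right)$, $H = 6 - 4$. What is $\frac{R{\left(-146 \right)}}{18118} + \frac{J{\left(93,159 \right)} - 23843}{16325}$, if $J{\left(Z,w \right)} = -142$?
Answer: $- \frac{43478878}{29577635} \approx -1.47$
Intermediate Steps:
$H = 2$ ($H = 6 - 4 = 2$)
$R{\left(g \right)} = -14$ ($R{\left(g \right)} = -2 + 2 \left(-6\right) = -2 - 12 = -14$)
$\frac{R{\left(-146 \right)}}{18118} + \frac{J{\left(93,159 \right)} - 23843}{16325} = - \frac{14}{18118} + \frac{-142 - 23843}{16325} = \left(-14\right) \frac{1}{18118} - \frac{4797}{3265} = - \frac{7}{9059} - \frac{4797}{3265} = - \frac{43478878}{29577635}$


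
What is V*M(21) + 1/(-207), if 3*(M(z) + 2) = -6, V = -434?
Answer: 359351/207 ≈ 1736.0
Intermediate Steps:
M(z) = -4 (M(z) = -2 + (⅓)*(-6) = -2 - 2 = -4)
V*M(21) + 1/(-207) = -434*(-4) + 1/(-207) = 1736 - 1/207 = 359351/207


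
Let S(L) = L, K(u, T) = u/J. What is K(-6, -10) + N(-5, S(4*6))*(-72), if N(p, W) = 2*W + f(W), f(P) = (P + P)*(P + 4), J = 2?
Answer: -100227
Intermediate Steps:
K(u, T) = u/2
f(P) = 2*P*(4 + P) (f(P) = (2*P)*(4 + P) = 2*P*(4 + P))
N(p, W) = 2*W + 2*W*(4 + W)
K(-6, -10) + N(-5, S(4*6))*(-72) = (½)*(-6) + (2*(4*6)*(5 + 4*6))*(-72) = -3 + (2*24*(5 + 24))*(-72) = -3 + (2*24*29)*(-72) = -3 + 1392*(-72) = -3 - 100224 = -100227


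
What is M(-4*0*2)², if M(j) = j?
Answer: 0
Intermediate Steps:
M(-4*0*2)² = (-4*0*2)² = (0*2)² = 0² = 0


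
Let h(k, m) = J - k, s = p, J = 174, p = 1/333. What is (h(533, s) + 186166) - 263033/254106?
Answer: 47214410509/254106 ≈ 1.8581e+5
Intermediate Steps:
p = 1/333 ≈ 0.0030030
s = 1/333 ≈ 0.0030030
h(k, m) = 174 - k
(h(533, s) + 186166) - 263033/254106 = ((174 - 1*533) + 186166) - 263033/254106 = ((174 - 533) + 186166) - 263033*1/254106 = (-359 + 186166) - 263033/254106 = 185807 - 263033/254106 = 47214410509/254106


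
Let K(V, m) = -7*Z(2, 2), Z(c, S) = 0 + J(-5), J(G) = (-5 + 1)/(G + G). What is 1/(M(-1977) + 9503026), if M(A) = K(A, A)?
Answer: 5/47515116 ≈ 1.0523e-7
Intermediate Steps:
J(G) = -2/G (J(G) = -4*1/(2*G) = -2/G)
Z(c, S) = ⅖ (Z(c, S) = 0 - 2/(-5) = 0 - 2*(-⅕) = 0 + ⅖ = ⅖)
K(V, m) = -14/5 (K(V, m) = -7*⅖ = -14/5)
M(A) = -14/5
1/(M(-1977) + 9503026) = 1/(-14/5 + 9503026) = 1/(47515116/5) = 5/47515116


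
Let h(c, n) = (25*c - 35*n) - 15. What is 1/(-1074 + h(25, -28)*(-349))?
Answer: -1/555984 ≈ -1.7986e-6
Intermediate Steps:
h(c, n) = -15 - 35*n + 25*c (h(c, n) = (-35*n + 25*c) - 15 = -15 - 35*n + 25*c)
1/(-1074 + h(25, -28)*(-349)) = 1/(-1074 + (-15 - 35*(-28) + 25*25)*(-349)) = 1/(-1074 + (-15 + 980 + 625)*(-349)) = 1/(-1074 + 1590*(-349)) = 1/(-1074 - 554910) = 1/(-555984) = -1/555984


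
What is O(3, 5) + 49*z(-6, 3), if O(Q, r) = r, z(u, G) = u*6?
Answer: -1759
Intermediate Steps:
z(u, G) = 6*u
O(3, 5) + 49*z(-6, 3) = 5 + 49*(6*(-6)) = 5 + 49*(-36) = 5 - 1764 = -1759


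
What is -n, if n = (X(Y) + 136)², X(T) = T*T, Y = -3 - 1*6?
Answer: -47089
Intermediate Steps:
Y = -9 (Y = -3 - 6 = -9)
X(T) = T²
n = 47089 (n = ((-9)² + 136)² = (81 + 136)² = 217² = 47089)
-n = -1*47089 = -47089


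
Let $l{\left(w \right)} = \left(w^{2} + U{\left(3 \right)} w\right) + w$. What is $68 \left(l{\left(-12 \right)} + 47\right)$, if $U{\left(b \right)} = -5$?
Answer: $16252$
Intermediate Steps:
$l{\left(w \right)} = w^{2} - 4 w$ ($l{\left(w \right)} = \left(w^{2} - 5 w\right) + w = w^{2} - 4 w$)
$68 \left(l{\left(-12 \right)} + 47\right) = 68 \left(- 12 \left(-4 - 12\right) + 47\right) = 68 \left(\left(-12\right) \left(-16\right) + 47\right) = 68 \left(192 + 47\right) = 68 \cdot 239 = 16252$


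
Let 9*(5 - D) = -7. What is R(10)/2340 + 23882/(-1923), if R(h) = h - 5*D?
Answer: -16776061/1349946 ≈ -12.427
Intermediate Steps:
D = 52/9 (D = 5 - ⅑*(-7) = 5 + 7/9 = 52/9 ≈ 5.7778)
R(h) = -260/9 + h (R(h) = h - 5*52/9 = h - 260/9 = -260/9 + h)
R(10)/2340 + 23882/(-1923) = (-260/9 + 10)/2340 + 23882/(-1923) = -170/9*1/2340 + 23882*(-1/1923) = -17/2106 - 23882/1923 = -16776061/1349946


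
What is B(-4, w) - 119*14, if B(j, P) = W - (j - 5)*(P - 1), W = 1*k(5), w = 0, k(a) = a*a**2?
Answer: -1550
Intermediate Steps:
k(a) = a**3
W = 125 (W = 1*5**3 = 1*125 = 125)
B(j, P) = 125 - (-1 + P)*(-5 + j) (B(j, P) = 125 - (j - 5)*(P - 1) = 125 - (-5 + j)*(-1 + P) = 125 - (-1 + P)*(-5 + j))
B(-4, w) - 119*14 = (120 - 4 + 5*0 - 1*0*(-4)) - 119*14 = (120 - 4 + 0 + 0) - 1666 = 116 - 1666 = -1550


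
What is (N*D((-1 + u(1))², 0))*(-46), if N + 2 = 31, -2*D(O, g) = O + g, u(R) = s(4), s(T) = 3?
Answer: 2668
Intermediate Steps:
u(R) = 3
D(O, g) = -O/2 - g/2 (D(O, g) = -(O + g)/2 = -O/2 - g/2)
N = 29 (N = -2 + 31 = 29)
(N*D((-1 + u(1))², 0))*(-46) = (29*(-(-1 + 3)²/2 - ½*0))*(-46) = (29*(-½*2² + 0))*(-46) = (29*(-½*4 + 0))*(-46) = (29*(-2 + 0))*(-46) = (29*(-2))*(-46) = -58*(-46) = 2668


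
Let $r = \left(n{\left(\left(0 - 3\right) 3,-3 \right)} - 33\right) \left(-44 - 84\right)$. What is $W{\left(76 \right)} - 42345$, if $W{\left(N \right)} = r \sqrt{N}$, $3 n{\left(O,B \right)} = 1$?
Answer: $-42345 + \frac{25088 \sqrt{19}}{3} \approx -5893.0$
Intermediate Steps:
$n{\left(O,B \right)} = \frac{1}{3}$ ($n{\left(O,B \right)} = \frac{1}{3} \cdot 1 = \frac{1}{3}$)
$r = \frac{12544}{3}$ ($r = \left(\frac{1}{3} - 33\right) \left(-44 - 84\right) = \left(- \frac{98}{3}\right) \left(-128\right) = \frac{12544}{3} \approx 4181.3$)
$W{\left(N \right)} = \frac{12544 \sqrt{N}}{3}$
$W{\left(76 \right)} - 42345 = \frac{12544 \sqrt{76}}{3} - 42345 = \frac{12544 \cdot 2 \sqrt{19}}{3} - 42345 = \frac{25088 \sqrt{19}}{3} - 42345 = -42345 + \frac{25088 \sqrt{19}}{3}$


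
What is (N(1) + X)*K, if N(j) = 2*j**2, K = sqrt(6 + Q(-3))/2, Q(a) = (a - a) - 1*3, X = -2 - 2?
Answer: -sqrt(3) ≈ -1.7320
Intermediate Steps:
X = -4
Q(a) = -3 (Q(a) = 0 - 3 = -3)
K = sqrt(3)/2 (K = sqrt(6 - 3)/2 = sqrt(3)*(1/2) = sqrt(3)/2 ≈ 0.86602)
(N(1) + X)*K = (2*1**2 - 4)*(sqrt(3)/2) = (2*1 - 4)*(sqrt(3)/2) = (2 - 4)*(sqrt(3)/2) = -sqrt(3)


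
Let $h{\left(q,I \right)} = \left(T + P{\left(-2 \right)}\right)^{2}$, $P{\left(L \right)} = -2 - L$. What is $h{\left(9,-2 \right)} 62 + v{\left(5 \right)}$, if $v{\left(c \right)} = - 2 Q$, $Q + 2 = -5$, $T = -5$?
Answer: $1564$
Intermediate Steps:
$Q = -7$ ($Q = -2 - 5 = -7$)
$v{\left(c \right)} = 14$ ($v{\left(c \right)} = \left(-2\right) \left(-7\right) = 14$)
$h{\left(q,I \right)} = 25$ ($h{\left(q,I \right)} = \left(-5 - 0\right)^{2} = \left(-5 + \left(-2 + 2\right)\right)^{2} = \left(-5 + 0\right)^{2} = \left(-5\right)^{2} = 25$)
$h{\left(9,-2 \right)} 62 + v{\left(5 \right)} = 25 \cdot 62 + 14 = 1550 + 14 = 1564$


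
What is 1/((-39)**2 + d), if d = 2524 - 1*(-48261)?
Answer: 1/52306 ≈ 1.9118e-5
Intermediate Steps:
d = 50785 (d = 2524 + 48261 = 50785)
1/((-39)**2 + d) = 1/((-39)**2 + 50785) = 1/(1521 + 50785) = 1/52306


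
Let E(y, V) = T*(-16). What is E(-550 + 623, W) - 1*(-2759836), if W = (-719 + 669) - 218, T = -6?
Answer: 2759932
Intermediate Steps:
W = -268 (W = -50 - 218 = -268)
E(y, V) = 96 (E(y, V) = -6*(-16) = 96)
E(-550 + 623, W) - 1*(-2759836) = 96 - 1*(-2759836) = 96 + 2759836 = 2759932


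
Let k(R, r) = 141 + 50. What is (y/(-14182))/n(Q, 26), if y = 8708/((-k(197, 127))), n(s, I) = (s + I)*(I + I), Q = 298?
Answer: 311/1629900792 ≈ 1.9081e-7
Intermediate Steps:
k(R, r) = 191
n(s, I) = 2*I*(I + s) (n(s, I) = (I + s)*(2*I) = 2*I*(I + s))
y = -8708/191 (y = 8708/((-1*191)) = 8708/(-191) = 8708*(-1/191) = -8708/191 ≈ -45.592)
(y/(-14182))/n(Q, 26) = (-8708/191/(-14182))/((2*26*(26 + 298))) = (-8708/191*(-1/14182))/((2*26*324)) = (622/193483)/16848 = (622/193483)*(1/16848) = 311/1629900792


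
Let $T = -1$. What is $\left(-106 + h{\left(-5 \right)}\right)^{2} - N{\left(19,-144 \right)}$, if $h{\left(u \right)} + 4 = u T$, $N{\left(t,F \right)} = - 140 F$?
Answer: $-9135$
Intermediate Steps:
$h{\left(u \right)} = -4 - u$ ($h{\left(u \right)} = -4 + u \left(-1\right) = -4 - u$)
$\left(-106 + h{\left(-5 \right)}\right)^{2} - N{\left(19,-144 \right)} = \left(-106 - -1\right)^{2} - \left(-140\right) \left(-144\right) = \left(-106 + \left(-4 + 5\right)\right)^{2} - 20160 = \left(-106 + 1\right)^{2} - 20160 = \left(-105\right)^{2} - 20160 = 11025 - 20160 = -9135$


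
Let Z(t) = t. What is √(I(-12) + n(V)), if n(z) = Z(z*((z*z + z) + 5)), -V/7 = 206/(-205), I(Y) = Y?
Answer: √742987907890/42025 ≈ 20.511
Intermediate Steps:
V = 1442/205 (V = -1442/(-205) = -1442*(-1)/205 = -7*(-206/205) = 1442/205 ≈ 7.0341)
n(z) = z*(5 + z + z²) (n(z) = z*((z*z + z) + 5) = z*((z² + z) + 5) = z*((z + z²) + 5) = z*(5 + z + z²))
√(I(-12) + n(V)) = √(-12 + 1442*(5 + 1442/205 + (1442/205)²)/205) = √(-12 + 1442*(5 + 1442/205 + 2079364/42025)/205) = √(-12 + (1442/205)*(2585099/42025)) = √(-12 + 3727712758/8615125) = √(3624331258/8615125) = √742987907890/42025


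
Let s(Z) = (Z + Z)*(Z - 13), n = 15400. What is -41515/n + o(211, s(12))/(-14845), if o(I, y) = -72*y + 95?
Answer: -5154915/1828904 ≈ -2.8186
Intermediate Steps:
s(Z) = 2*Z*(-13 + Z) (s(Z) = (2*Z)*(-13 + Z) = 2*Z*(-13 + Z))
o(I, y) = 95 - 72*y
-41515/n + o(211, s(12))/(-14845) = -41515/15400 + (95 - 144*12*(-13 + 12))/(-14845) = -41515*1/15400 + (95 - 144*12*(-1))*(-1/14845) = -8303/3080 + (95 - 72*(-24))*(-1/14845) = -8303/3080 + (95 + 1728)*(-1/14845) = -8303/3080 + 1823*(-1/14845) = -8303/3080 - 1823/14845 = -5154915/1828904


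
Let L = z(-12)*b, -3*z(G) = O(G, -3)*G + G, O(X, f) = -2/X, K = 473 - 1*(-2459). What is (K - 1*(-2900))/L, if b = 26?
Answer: 4374/91 ≈ 48.066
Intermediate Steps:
K = 2932 (K = 473 + 2459 = 2932)
z(G) = ⅔ - G/3 (z(G) = -((-2/G)*G + G)/3 = -(-2 + G)/3 = ⅔ - G/3)
L = 364/3 (L = (⅔ - ⅓*(-12))*26 = (⅔ + 4)*26 = (14/3)*26 = 364/3 ≈ 121.33)
(K - 1*(-2900))/L = (2932 - 1*(-2900))/(364/3) = (2932 + 2900)*(3/364) = 5832*(3/364) = 4374/91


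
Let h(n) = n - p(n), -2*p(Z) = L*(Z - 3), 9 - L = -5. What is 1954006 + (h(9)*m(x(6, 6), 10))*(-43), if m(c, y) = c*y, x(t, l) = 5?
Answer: 1844356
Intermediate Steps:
L = 14 (L = 9 - 1*(-5) = 9 + 5 = 14)
p(Z) = 21 - 7*Z (p(Z) = -7*(Z - 3) = -7*(-3 + Z) = -(-42 + 14*Z)/2 = 21 - 7*Z)
h(n) = -21 + 8*n (h(n) = n - (21 - 7*n) = n + (-21 + 7*n) = -21 + 8*n)
1954006 + (h(9)*m(x(6, 6), 10))*(-43) = 1954006 + ((-21 + 8*9)*(5*10))*(-43) = 1954006 + ((-21 + 72)*50)*(-43) = 1954006 + (51*50)*(-43) = 1954006 + 2550*(-43) = 1954006 - 109650 = 1844356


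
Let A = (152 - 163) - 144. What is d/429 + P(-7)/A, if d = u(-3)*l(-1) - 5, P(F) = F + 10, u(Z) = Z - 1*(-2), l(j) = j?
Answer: -1907/66495 ≈ -0.028679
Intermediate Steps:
u(Z) = 2 + Z (u(Z) = Z + 2 = 2 + Z)
A = -155 (A = -11 - 144 = -155)
P(F) = 10 + F
d = -4 (d = (2 - 3)*(-1) - 5 = -1*(-1) - 5 = 1 - 5 = -4)
d/429 + P(-7)/A = -4/429 + (10 - 7)/(-155) = -4*1/429 + 3*(-1/155) = -4/429 - 3/155 = -1907/66495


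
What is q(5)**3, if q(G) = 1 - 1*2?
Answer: -1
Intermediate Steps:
q(G) = -1 (q(G) = 1 - 2 = -1)
q(5)**3 = (-1)**3 = -1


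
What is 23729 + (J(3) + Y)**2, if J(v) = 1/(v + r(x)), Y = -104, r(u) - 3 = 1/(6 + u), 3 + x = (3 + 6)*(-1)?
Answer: 42273981/1225 ≈ 34509.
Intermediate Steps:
x = -12 (x = -3 + (3 + 6)*(-1) = -3 + 9*(-1) = -3 - 9 = -12)
r(u) = 3 + 1/(6 + u)
J(v) = 1/(17/6 + v) (J(v) = 1/(v + (19 + 3*(-12))/(6 - 12)) = 1/(v + (19 - 36)/(-6)) = 1/(v - 1/6*(-17)) = 1/(v + 17/6) = 1/(17/6 + v))
23729 + (J(3) + Y)**2 = 23729 + (6/(17 + 6*3) - 104)**2 = 23729 + (6/(17 + 18) - 104)**2 = 23729 + (6/35 - 104)**2 = 23729 + (-3634/35)**2 = 23729 + 13205956/1225 = 42273981/1225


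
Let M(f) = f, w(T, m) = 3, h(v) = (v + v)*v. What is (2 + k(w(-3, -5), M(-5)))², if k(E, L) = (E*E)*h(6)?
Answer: 422500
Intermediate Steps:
h(v) = 2*v² (h(v) = (2*v)*v = 2*v²)
k(E, L) = 72*E² (k(E, L) = (E*E)*(2*6²) = E²*(2*36) = E²*72 = 72*E²)
(2 + k(w(-3, -5), M(-5)))² = (2 + 72*3²)² = (2 + 72*9)² = (2 + 648)² = 650² = 422500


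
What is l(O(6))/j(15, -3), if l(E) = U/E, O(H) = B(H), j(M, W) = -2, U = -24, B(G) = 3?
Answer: 4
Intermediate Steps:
O(H) = 3
l(E) = -24/E
l(O(6))/j(15, -3) = -24/3/(-2) = -24*1/3*(-1/2) = -8*(-1/2) = 4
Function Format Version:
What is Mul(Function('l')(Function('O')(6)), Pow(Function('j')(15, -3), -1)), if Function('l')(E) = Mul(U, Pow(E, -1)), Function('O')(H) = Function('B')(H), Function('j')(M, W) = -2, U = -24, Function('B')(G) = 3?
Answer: 4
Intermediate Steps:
Function('O')(H) = 3
Function('l')(E) = Mul(-24, Pow(E, -1))
Mul(Function('l')(Function('O')(6)), Pow(Function('j')(15, -3), -1)) = Mul(Mul(-24, Pow(3, -1)), Pow(-2, -1)) = Mul(Mul(-24, Rational(1, 3)), Rational(-1, 2)) = Mul(-8, Rational(-1, 2)) = 4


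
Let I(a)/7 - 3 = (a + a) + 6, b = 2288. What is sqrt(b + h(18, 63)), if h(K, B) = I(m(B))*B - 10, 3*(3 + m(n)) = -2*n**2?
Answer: I*sqrt(2330171) ≈ 1526.5*I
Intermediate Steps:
m(n) = -3 - 2*n**2/3 (m(n) = -3 + (-2*n**2)/3 = -3 - 2*n**2/3)
I(a) = 63 + 14*a (I(a) = 21 + 7*((a + a) + 6) = 21 + 7*(2*a + 6) = 21 + 7*(6 + 2*a) = 21 + (42 + 14*a) = 63 + 14*a)
h(K, B) = -10 + B*(21 - 28*B**2/3) (h(K, B) = (63 + 14*(-3 - 2*B**2/3))*B - 10 = (63 + (-42 - 28*B**2/3))*B - 10 = (21 - 28*B**2/3)*B - 10 = B*(21 - 28*B**2/3) - 10 = -10 + B*(21 - 28*B**2/3))
sqrt(b + h(18, 63)) = sqrt(2288 + (-10 + 21*63 - 28/3*63**3)) = sqrt(2288 + (-10 + 1323 - 28/3*250047)) = sqrt(2288 + (-10 + 1323 - 2333772)) = sqrt(2288 - 2332459) = sqrt(-2330171) = I*sqrt(2330171)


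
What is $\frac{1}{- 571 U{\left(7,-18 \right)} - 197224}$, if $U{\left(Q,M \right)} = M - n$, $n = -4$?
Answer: $- \frac{1}{189230} \approx -5.2846 \cdot 10^{-6}$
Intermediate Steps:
$U{\left(Q,M \right)} = 4 + M$ ($U{\left(Q,M \right)} = M - -4 = M + 4 = 4 + M$)
$\frac{1}{- 571 U{\left(7,-18 \right)} - 197224} = \frac{1}{- 571 \left(4 - 18\right) - 197224} = \frac{1}{\left(-571\right) \left(-14\right) - 197224} = \frac{1}{7994 - 197224} = \frac{1}{-189230} = - \frac{1}{189230}$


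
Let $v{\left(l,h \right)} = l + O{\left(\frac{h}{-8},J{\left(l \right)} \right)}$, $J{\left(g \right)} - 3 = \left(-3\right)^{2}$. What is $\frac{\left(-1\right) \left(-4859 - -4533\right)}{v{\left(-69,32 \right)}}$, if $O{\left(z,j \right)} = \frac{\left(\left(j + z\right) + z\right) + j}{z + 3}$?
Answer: $- \frac{326}{85} \approx -3.8353$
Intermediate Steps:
$J{\left(g \right)} = 12$ ($J{\left(g \right)} = 3 + \left(-3\right)^{2} = 3 + 9 = 12$)
$O{\left(z,j \right)} = \frac{2 j + 2 z}{3 + z}$ ($O{\left(z,j \right)} = \frac{\left(j + 2 z\right) + j}{3 + z} = \frac{2 j + 2 z}{3 + z}$)
$v{\left(l,h \right)} = l + \frac{2 \left(12 - \frac{h}{8}\right)}{3 - \frac{h}{8}}$ ($v{\left(l,h \right)} = l + \frac{2 \left(12 + \frac{h}{-8}\right)}{3 + \frac{h}{-8}} = l + \frac{2 \left(12 + h \left(- \frac{1}{8}\right)\right)}{3 + h \left(- \frac{1}{8}\right)} = l + \frac{2 \left(12 - \frac{h}{8}\right)}{3 - \frac{h}{8}}$)
$\frac{\left(-1\right) \left(-4859 - -4533\right)}{v{\left(-69,32 \right)}} = \frac{\left(-1\right) \left(-4859 - -4533\right)}{\frac{1}{-24 + 32} \left(-192 + 2 \cdot 32 - 69 \left(-24 + 32\right)\right)} = \frac{\left(-1\right) \left(-4859 + 4533\right)}{\frac{1}{8} \left(-192 + 64 - 552\right)} = \frac{\left(-1\right) \left(-326\right)}{\frac{1}{8} \left(-192 + 64 - 552\right)} = \frac{326}{\frac{1}{8} \left(-680\right)} = \frac{326}{-85} = 326 \left(- \frac{1}{85}\right) = - \frac{326}{85}$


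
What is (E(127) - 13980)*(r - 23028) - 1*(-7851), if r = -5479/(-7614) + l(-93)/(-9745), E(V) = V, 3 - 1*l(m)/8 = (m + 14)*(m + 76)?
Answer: 4733704424394299/14839686 ≈ 3.1899e+8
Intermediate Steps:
l(m) = 24 - 8*(14 + m)*(76 + m) (l(m) = 24 - 8*(m + 14)*(m + 76) = 24 - 8*(14 + m)*(76 + m))
r = 27002987/14839686 (r = -5479/(-7614) + (-8488 - 720*(-93) - 8*(-93)²)/(-9745) = -5479*(-1/7614) + (-8488 + 66960 - 8*8649)*(-1/9745) = 5479/7614 + (-8488 + 66960 - 69192)*(-1/9745) = 5479/7614 - 10720*(-1/9745) = 5479/7614 + 2144/1949 = 27002987/14839686 ≈ 1.8196)
(E(127) - 13980)*(r - 23028) - 1*(-7851) = (127 - 13980)*(27002987/14839686 - 23028) - 1*(-7851) = -13853*(-341701286221/14839686) + 7851 = 4733587918019513/14839686 + 7851 = 4733704424394299/14839686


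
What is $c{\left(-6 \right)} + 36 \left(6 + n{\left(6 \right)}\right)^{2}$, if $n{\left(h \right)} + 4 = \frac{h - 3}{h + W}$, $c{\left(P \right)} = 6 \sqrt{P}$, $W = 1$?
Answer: $\frac{10404}{49} + 6 i \sqrt{6} \approx 212.33 + 14.697 i$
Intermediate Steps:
$n{\left(h \right)} = -4 + \frac{-3 + h}{1 + h}$ ($n{\left(h \right)} = -4 + \frac{h - 3}{h + 1} = -4 + \frac{-3 + h}{1 + h}$)
$c{\left(-6 \right)} + 36 \left(6 + n{\left(6 \right)}\right)^{2} = 6 \sqrt{-6} + 36 \left(6 + \frac{-7 - 18}{1 + 6}\right)^{2} = 6 i \sqrt{6} + 36 \left(6 + \frac{-7 - 18}{7}\right)^{2} = 6 i \sqrt{6} + 36 \left(6 + \frac{1}{7} \left(-25\right)\right)^{2} = 6 i \sqrt{6} + 36 \left(6 - \frac{25}{7}\right)^{2} = 6 i \sqrt{6} + 36 \left(\frac{17}{7}\right)^{2} = 6 i \sqrt{6} + 36 \cdot \frac{289}{49} = 6 i \sqrt{6} + \frac{10404}{49} = \frac{10404}{49} + 6 i \sqrt{6}$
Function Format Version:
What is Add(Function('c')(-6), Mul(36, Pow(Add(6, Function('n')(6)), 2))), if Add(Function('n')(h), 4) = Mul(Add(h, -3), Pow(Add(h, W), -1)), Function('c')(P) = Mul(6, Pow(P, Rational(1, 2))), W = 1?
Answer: Add(Rational(10404, 49), Mul(6, I, Pow(6, Rational(1, 2)))) ≈ Add(212.33, Mul(14.697, I))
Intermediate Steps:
Function('n')(h) = Add(-4, Mul(Pow(Add(1, h), -1), Add(-3, h))) (Function('n')(h) = Add(-4, Mul(Add(h, -3), Pow(Add(h, 1), -1))) = Add(-4, Mul(Add(-3, h), Pow(Add(1, h), -1))) = Add(-4, Mul(Pow(Add(1, h), -1), Add(-3, h))))
Add(Function('c')(-6), Mul(36, Pow(Add(6, Function('n')(6)), 2))) = Add(Mul(6, Pow(-6, Rational(1, 2))), Mul(36, Pow(Add(6, Mul(Pow(Add(1, 6), -1), Add(-7, Mul(-3, 6)))), 2))) = Add(Mul(6, Mul(I, Pow(6, Rational(1, 2)))), Mul(36, Pow(Add(6, Mul(Pow(7, -1), Add(-7, -18))), 2))) = Add(Mul(6, I, Pow(6, Rational(1, 2))), Mul(36, Pow(Add(6, Mul(Rational(1, 7), -25)), 2))) = Add(Mul(6, I, Pow(6, Rational(1, 2))), Mul(36, Pow(Add(6, Rational(-25, 7)), 2))) = Add(Mul(6, I, Pow(6, Rational(1, 2))), Mul(36, Pow(Rational(17, 7), 2))) = Add(Mul(6, I, Pow(6, Rational(1, 2))), Mul(36, Rational(289, 49))) = Add(Mul(6, I, Pow(6, Rational(1, 2))), Rational(10404, 49)) = Add(Rational(10404, 49), Mul(6, I, Pow(6, Rational(1, 2))))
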